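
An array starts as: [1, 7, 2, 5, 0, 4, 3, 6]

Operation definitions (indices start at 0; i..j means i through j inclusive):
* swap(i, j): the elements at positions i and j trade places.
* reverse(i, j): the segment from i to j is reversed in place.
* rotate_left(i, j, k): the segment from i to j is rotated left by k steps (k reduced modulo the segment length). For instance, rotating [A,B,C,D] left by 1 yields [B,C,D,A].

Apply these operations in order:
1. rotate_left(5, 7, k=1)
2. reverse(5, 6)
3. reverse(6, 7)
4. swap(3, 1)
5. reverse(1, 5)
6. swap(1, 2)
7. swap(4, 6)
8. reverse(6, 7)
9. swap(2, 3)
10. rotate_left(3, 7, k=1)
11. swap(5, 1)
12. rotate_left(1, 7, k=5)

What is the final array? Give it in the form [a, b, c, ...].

After 1 (rotate_left(5, 7, k=1)): [1, 7, 2, 5, 0, 3, 6, 4]
After 2 (reverse(5, 6)): [1, 7, 2, 5, 0, 6, 3, 4]
After 3 (reverse(6, 7)): [1, 7, 2, 5, 0, 6, 4, 3]
After 4 (swap(3, 1)): [1, 5, 2, 7, 0, 6, 4, 3]
After 5 (reverse(1, 5)): [1, 6, 0, 7, 2, 5, 4, 3]
After 6 (swap(1, 2)): [1, 0, 6, 7, 2, 5, 4, 3]
After 7 (swap(4, 6)): [1, 0, 6, 7, 4, 5, 2, 3]
After 8 (reverse(6, 7)): [1, 0, 6, 7, 4, 5, 3, 2]
After 9 (swap(2, 3)): [1, 0, 7, 6, 4, 5, 3, 2]
After 10 (rotate_left(3, 7, k=1)): [1, 0, 7, 4, 5, 3, 2, 6]
After 11 (swap(5, 1)): [1, 3, 7, 4, 5, 0, 2, 6]
After 12 (rotate_left(1, 7, k=5)): [1, 2, 6, 3, 7, 4, 5, 0]

Answer: [1, 2, 6, 3, 7, 4, 5, 0]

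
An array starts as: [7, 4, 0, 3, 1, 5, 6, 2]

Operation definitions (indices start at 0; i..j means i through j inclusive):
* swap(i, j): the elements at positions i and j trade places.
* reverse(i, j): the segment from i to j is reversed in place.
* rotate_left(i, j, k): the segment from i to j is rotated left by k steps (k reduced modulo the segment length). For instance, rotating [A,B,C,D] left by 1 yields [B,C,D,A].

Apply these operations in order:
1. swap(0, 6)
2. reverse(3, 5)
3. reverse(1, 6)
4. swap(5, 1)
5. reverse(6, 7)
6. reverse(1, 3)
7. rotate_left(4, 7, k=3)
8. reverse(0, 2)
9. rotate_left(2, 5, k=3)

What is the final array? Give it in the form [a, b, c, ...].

Answer: [3, 1, 5, 6, 0, 4, 7, 2]

Derivation:
After 1 (swap(0, 6)): [6, 4, 0, 3, 1, 5, 7, 2]
After 2 (reverse(3, 5)): [6, 4, 0, 5, 1, 3, 7, 2]
After 3 (reverse(1, 6)): [6, 7, 3, 1, 5, 0, 4, 2]
After 4 (swap(5, 1)): [6, 0, 3, 1, 5, 7, 4, 2]
After 5 (reverse(6, 7)): [6, 0, 3, 1, 5, 7, 2, 4]
After 6 (reverse(1, 3)): [6, 1, 3, 0, 5, 7, 2, 4]
After 7 (rotate_left(4, 7, k=3)): [6, 1, 3, 0, 4, 5, 7, 2]
After 8 (reverse(0, 2)): [3, 1, 6, 0, 4, 5, 7, 2]
After 9 (rotate_left(2, 5, k=3)): [3, 1, 5, 6, 0, 4, 7, 2]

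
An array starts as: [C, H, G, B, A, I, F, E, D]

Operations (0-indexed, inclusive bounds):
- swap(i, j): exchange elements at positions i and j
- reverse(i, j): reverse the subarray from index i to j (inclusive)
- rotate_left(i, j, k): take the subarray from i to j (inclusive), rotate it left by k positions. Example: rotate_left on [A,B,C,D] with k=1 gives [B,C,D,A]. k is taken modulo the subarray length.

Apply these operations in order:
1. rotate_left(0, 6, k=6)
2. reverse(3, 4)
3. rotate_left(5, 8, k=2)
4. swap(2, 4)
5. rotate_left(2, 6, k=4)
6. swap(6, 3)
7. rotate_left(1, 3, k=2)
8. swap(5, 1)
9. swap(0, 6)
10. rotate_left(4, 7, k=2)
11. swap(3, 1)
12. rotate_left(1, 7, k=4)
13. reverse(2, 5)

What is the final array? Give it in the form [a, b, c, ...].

Answer: [G, A, C, D, E, B, H, F, I]

Derivation:
After 1 (rotate_left(0, 6, k=6)): [F, C, H, G, B, A, I, E, D]
After 2 (reverse(3, 4)): [F, C, H, B, G, A, I, E, D]
After 3 (rotate_left(5, 8, k=2)): [F, C, H, B, G, E, D, A, I]
After 4 (swap(2, 4)): [F, C, G, B, H, E, D, A, I]
After 5 (rotate_left(2, 6, k=4)): [F, C, D, G, B, H, E, A, I]
After 6 (swap(6, 3)): [F, C, D, E, B, H, G, A, I]
After 7 (rotate_left(1, 3, k=2)): [F, E, C, D, B, H, G, A, I]
After 8 (swap(5, 1)): [F, H, C, D, B, E, G, A, I]
After 9 (swap(0, 6)): [G, H, C, D, B, E, F, A, I]
After 10 (rotate_left(4, 7, k=2)): [G, H, C, D, F, A, B, E, I]
After 11 (swap(3, 1)): [G, D, C, H, F, A, B, E, I]
After 12 (rotate_left(1, 7, k=4)): [G, A, B, E, D, C, H, F, I]
After 13 (reverse(2, 5)): [G, A, C, D, E, B, H, F, I]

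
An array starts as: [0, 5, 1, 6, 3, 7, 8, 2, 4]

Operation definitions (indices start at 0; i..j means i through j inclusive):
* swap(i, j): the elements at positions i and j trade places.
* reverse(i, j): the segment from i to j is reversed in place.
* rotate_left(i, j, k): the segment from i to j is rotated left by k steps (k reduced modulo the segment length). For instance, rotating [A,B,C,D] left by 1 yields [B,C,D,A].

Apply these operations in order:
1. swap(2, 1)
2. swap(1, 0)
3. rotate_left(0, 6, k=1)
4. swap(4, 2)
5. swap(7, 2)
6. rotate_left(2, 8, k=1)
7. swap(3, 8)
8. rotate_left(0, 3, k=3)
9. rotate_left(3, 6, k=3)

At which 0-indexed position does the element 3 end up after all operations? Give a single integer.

After 1 (swap(2, 1)): [0, 1, 5, 6, 3, 7, 8, 2, 4]
After 2 (swap(1, 0)): [1, 0, 5, 6, 3, 7, 8, 2, 4]
After 3 (rotate_left(0, 6, k=1)): [0, 5, 6, 3, 7, 8, 1, 2, 4]
After 4 (swap(4, 2)): [0, 5, 7, 3, 6, 8, 1, 2, 4]
After 5 (swap(7, 2)): [0, 5, 2, 3, 6, 8, 1, 7, 4]
After 6 (rotate_left(2, 8, k=1)): [0, 5, 3, 6, 8, 1, 7, 4, 2]
After 7 (swap(3, 8)): [0, 5, 3, 2, 8, 1, 7, 4, 6]
After 8 (rotate_left(0, 3, k=3)): [2, 0, 5, 3, 8, 1, 7, 4, 6]
After 9 (rotate_left(3, 6, k=3)): [2, 0, 5, 7, 3, 8, 1, 4, 6]

Answer: 4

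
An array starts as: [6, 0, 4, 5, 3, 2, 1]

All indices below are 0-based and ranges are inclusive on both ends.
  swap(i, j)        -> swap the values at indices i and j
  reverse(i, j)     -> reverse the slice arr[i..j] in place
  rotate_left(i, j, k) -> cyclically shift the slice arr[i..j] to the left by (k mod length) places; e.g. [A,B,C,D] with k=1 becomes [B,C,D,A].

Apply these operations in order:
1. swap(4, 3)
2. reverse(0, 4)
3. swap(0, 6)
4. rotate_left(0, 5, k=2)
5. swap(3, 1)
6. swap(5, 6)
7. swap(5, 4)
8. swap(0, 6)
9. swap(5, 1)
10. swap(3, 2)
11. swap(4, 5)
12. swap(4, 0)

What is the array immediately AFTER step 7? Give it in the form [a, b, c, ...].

Answer: [4, 2, 6, 0, 5, 1, 3]

Derivation:
After 1 (swap(4, 3)): [6, 0, 4, 3, 5, 2, 1]
After 2 (reverse(0, 4)): [5, 3, 4, 0, 6, 2, 1]
After 3 (swap(0, 6)): [1, 3, 4, 0, 6, 2, 5]
After 4 (rotate_left(0, 5, k=2)): [4, 0, 6, 2, 1, 3, 5]
After 5 (swap(3, 1)): [4, 2, 6, 0, 1, 3, 5]
After 6 (swap(5, 6)): [4, 2, 6, 0, 1, 5, 3]
After 7 (swap(5, 4)): [4, 2, 6, 0, 5, 1, 3]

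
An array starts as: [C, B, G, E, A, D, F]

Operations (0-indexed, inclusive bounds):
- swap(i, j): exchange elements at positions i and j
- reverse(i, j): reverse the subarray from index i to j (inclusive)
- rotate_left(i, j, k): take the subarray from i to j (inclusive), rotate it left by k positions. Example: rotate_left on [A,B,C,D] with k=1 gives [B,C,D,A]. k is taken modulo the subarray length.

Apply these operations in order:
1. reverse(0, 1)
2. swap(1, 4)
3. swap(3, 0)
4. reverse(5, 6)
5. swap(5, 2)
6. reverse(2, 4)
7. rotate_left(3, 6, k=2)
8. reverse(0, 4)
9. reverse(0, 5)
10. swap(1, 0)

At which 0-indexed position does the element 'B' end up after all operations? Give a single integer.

After 1 (reverse(0, 1)): [B, C, G, E, A, D, F]
After 2 (swap(1, 4)): [B, A, G, E, C, D, F]
After 3 (swap(3, 0)): [E, A, G, B, C, D, F]
After 4 (reverse(5, 6)): [E, A, G, B, C, F, D]
After 5 (swap(5, 2)): [E, A, F, B, C, G, D]
After 6 (reverse(2, 4)): [E, A, C, B, F, G, D]
After 7 (rotate_left(3, 6, k=2)): [E, A, C, G, D, B, F]
After 8 (reverse(0, 4)): [D, G, C, A, E, B, F]
After 9 (reverse(0, 5)): [B, E, A, C, G, D, F]
After 10 (swap(1, 0)): [E, B, A, C, G, D, F]

Answer: 1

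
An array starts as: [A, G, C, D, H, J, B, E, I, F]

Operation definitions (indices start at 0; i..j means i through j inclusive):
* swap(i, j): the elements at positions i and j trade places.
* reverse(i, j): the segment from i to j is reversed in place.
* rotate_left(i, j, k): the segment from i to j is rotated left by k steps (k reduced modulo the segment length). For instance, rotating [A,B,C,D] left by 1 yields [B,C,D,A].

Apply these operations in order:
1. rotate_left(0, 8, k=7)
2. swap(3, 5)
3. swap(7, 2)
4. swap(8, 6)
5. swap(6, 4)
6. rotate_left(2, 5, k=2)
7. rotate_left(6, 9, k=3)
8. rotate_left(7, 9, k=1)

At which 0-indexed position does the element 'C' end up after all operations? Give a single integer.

Answer: 9

Derivation:
After 1 (rotate_left(0, 8, k=7)): [E, I, A, G, C, D, H, J, B, F]
After 2 (swap(3, 5)): [E, I, A, D, C, G, H, J, B, F]
After 3 (swap(7, 2)): [E, I, J, D, C, G, H, A, B, F]
After 4 (swap(8, 6)): [E, I, J, D, C, G, B, A, H, F]
After 5 (swap(6, 4)): [E, I, J, D, B, G, C, A, H, F]
After 6 (rotate_left(2, 5, k=2)): [E, I, B, G, J, D, C, A, H, F]
After 7 (rotate_left(6, 9, k=3)): [E, I, B, G, J, D, F, C, A, H]
After 8 (rotate_left(7, 9, k=1)): [E, I, B, G, J, D, F, A, H, C]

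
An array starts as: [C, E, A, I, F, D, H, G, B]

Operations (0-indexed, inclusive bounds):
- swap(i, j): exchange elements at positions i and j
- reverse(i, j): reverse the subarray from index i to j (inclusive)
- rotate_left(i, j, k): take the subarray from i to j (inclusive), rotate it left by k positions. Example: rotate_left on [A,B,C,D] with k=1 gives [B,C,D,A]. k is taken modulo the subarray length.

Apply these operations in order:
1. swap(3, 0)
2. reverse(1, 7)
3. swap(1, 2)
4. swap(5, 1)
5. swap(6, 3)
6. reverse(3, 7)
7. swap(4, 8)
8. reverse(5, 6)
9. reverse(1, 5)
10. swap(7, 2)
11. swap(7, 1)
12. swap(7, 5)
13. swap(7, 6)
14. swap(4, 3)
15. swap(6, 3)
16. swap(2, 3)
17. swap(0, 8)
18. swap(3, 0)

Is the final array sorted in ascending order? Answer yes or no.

After 1 (swap(3, 0)): [I, E, A, C, F, D, H, G, B]
After 2 (reverse(1, 7)): [I, G, H, D, F, C, A, E, B]
After 3 (swap(1, 2)): [I, H, G, D, F, C, A, E, B]
After 4 (swap(5, 1)): [I, C, G, D, F, H, A, E, B]
After 5 (swap(6, 3)): [I, C, G, A, F, H, D, E, B]
After 6 (reverse(3, 7)): [I, C, G, E, D, H, F, A, B]
After 7 (swap(4, 8)): [I, C, G, E, B, H, F, A, D]
After 8 (reverse(5, 6)): [I, C, G, E, B, F, H, A, D]
After 9 (reverse(1, 5)): [I, F, B, E, G, C, H, A, D]
After 10 (swap(7, 2)): [I, F, A, E, G, C, H, B, D]
After 11 (swap(7, 1)): [I, B, A, E, G, C, H, F, D]
After 12 (swap(7, 5)): [I, B, A, E, G, F, H, C, D]
After 13 (swap(7, 6)): [I, B, A, E, G, F, C, H, D]
After 14 (swap(4, 3)): [I, B, A, G, E, F, C, H, D]
After 15 (swap(6, 3)): [I, B, A, C, E, F, G, H, D]
After 16 (swap(2, 3)): [I, B, C, A, E, F, G, H, D]
After 17 (swap(0, 8)): [D, B, C, A, E, F, G, H, I]
After 18 (swap(3, 0)): [A, B, C, D, E, F, G, H, I]

Answer: yes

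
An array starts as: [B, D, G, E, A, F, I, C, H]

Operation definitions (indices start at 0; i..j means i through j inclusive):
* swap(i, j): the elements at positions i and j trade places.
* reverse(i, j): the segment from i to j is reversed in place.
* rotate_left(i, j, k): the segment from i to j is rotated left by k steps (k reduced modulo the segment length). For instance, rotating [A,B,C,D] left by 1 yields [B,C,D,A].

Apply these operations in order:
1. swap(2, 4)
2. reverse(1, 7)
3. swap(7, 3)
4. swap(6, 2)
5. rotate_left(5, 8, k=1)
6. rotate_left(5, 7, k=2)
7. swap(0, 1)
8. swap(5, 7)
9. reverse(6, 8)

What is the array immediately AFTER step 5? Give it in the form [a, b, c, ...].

Answer: [B, C, A, D, G, I, F, H, E]

Derivation:
After 1 (swap(2, 4)): [B, D, A, E, G, F, I, C, H]
After 2 (reverse(1, 7)): [B, C, I, F, G, E, A, D, H]
After 3 (swap(7, 3)): [B, C, I, D, G, E, A, F, H]
After 4 (swap(6, 2)): [B, C, A, D, G, E, I, F, H]
After 5 (rotate_left(5, 8, k=1)): [B, C, A, D, G, I, F, H, E]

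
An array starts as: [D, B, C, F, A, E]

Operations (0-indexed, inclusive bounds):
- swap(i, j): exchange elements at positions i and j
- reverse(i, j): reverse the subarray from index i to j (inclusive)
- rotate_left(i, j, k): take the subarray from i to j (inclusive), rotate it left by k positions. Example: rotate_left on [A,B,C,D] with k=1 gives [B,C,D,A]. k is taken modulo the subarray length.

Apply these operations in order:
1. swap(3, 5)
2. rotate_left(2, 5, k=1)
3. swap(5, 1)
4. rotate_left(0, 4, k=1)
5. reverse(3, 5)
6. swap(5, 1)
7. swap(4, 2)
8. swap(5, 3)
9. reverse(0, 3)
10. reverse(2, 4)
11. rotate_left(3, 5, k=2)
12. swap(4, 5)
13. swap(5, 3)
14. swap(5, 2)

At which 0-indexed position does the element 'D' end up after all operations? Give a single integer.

After 1 (swap(3, 5)): [D, B, C, E, A, F]
After 2 (rotate_left(2, 5, k=1)): [D, B, E, A, F, C]
After 3 (swap(5, 1)): [D, C, E, A, F, B]
After 4 (rotate_left(0, 4, k=1)): [C, E, A, F, D, B]
After 5 (reverse(3, 5)): [C, E, A, B, D, F]
After 6 (swap(5, 1)): [C, F, A, B, D, E]
After 7 (swap(4, 2)): [C, F, D, B, A, E]
After 8 (swap(5, 3)): [C, F, D, E, A, B]
After 9 (reverse(0, 3)): [E, D, F, C, A, B]
After 10 (reverse(2, 4)): [E, D, A, C, F, B]
After 11 (rotate_left(3, 5, k=2)): [E, D, A, B, C, F]
After 12 (swap(4, 5)): [E, D, A, B, F, C]
After 13 (swap(5, 3)): [E, D, A, C, F, B]
After 14 (swap(5, 2)): [E, D, B, C, F, A]

Answer: 1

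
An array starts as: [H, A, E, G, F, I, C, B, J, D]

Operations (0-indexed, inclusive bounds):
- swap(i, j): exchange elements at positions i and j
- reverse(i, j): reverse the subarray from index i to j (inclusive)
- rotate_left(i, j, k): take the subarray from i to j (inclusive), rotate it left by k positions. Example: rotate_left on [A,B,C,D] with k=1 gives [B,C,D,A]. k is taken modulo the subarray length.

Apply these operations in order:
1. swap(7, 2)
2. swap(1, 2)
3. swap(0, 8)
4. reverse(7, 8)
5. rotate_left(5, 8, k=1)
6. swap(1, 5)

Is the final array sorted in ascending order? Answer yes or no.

After 1 (swap(7, 2)): [H, A, B, G, F, I, C, E, J, D]
After 2 (swap(1, 2)): [H, B, A, G, F, I, C, E, J, D]
After 3 (swap(0, 8)): [J, B, A, G, F, I, C, E, H, D]
After 4 (reverse(7, 8)): [J, B, A, G, F, I, C, H, E, D]
After 5 (rotate_left(5, 8, k=1)): [J, B, A, G, F, C, H, E, I, D]
After 6 (swap(1, 5)): [J, C, A, G, F, B, H, E, I, D]

Answer: no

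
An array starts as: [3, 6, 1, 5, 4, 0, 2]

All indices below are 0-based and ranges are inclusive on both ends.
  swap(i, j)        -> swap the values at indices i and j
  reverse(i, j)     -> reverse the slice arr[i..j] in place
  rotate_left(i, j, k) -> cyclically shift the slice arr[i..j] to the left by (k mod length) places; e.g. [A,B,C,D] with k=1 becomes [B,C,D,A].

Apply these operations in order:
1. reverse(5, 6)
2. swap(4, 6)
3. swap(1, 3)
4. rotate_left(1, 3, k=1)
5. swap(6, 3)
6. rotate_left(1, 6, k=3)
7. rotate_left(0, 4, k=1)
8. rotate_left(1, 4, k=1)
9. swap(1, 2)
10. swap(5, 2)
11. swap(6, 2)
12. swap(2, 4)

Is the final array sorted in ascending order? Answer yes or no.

After 1 (reverse(5, 6)): [3, 6, 1, 5, 4, 2, 0]
After 2 (swap(4, 6)): [3, 6, 1, 5, 0, 2, 4]
After 3 (swap(1, 3)): [3, 5, 1, 6, 0, 2, 4]
After 4 (rotate_left(1, 3, k=1)): [3, 1, 6, 5, 0, 2, 4]
After 5 (swap(6, 3)): [3, 1, 6, 4, 0, 2, 5]
After 6 (rotate_left(1, 6, k=3)): [3, 0, 2, 5, 1, 6, 4]
After 7 (rotate_left(0, 4, k=1)): [0, 2, 5, 1, 3, 6, 4]
After 8 (rotate_left(1, 4, k=1)): [0, 5, 1, 3, 2, 6, 4]
After 9 (swap(1, 2)): [0, 1, 5, 3, 2, 6, 4]
After 10 (swap(5, 2)): [0, 1, 6, 3, 2, 5, 4]
After 11 (swap(6, 2)): [0, 1, 4, 3, 2, 5, 6]
After 12 (swap(2, 4)): [0, 1, 2, 3, 4, 5, 6]

Answer: yes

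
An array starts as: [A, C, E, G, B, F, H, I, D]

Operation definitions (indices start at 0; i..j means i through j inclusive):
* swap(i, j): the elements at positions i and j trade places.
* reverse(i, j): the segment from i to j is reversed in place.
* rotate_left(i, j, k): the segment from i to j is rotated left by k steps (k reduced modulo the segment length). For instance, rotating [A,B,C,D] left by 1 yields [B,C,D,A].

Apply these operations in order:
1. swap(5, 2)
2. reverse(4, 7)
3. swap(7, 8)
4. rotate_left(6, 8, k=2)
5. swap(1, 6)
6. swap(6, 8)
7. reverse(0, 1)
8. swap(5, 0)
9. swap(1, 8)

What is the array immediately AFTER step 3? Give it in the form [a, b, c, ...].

After 1 (swap(5, 2)): [A, C, F, G, B, E, H, I, D]
After 2 (reverse(4, 7)): [A, C, F, G, I, H, E, B, D]
After 3 (swap(7, 8)): [A, C, F, G, I, H, E, D, B]

Answer: [A, C, F, G, I, H, E, D, B]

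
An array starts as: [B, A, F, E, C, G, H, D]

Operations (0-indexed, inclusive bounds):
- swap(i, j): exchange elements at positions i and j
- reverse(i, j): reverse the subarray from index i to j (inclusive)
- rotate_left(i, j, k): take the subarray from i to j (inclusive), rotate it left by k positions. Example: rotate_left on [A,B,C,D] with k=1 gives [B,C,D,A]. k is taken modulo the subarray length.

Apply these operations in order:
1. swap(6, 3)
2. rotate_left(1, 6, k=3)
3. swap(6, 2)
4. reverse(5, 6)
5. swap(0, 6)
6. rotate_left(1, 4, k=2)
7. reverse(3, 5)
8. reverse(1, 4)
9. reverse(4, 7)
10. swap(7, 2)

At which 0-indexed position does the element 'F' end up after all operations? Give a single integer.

Answer: 0

Derivation:
After 1 (swap(6, 3)): [B, A, F, H, C, G, E, D]
After 2 (rotate_left(1, 6, k=3)): [B, C, G, E, A, F, H, D]
After 3 (swap(6, 2)): [B, C, H, E, A, F, G, D]
After 4 (reverse(5, 6)): [B, C, H, E, A, G, F, D]
After 5 (swap(0, 6)): [F, C, H, E, A, G, B, D]
After 6 (rotate_left(1, 4, k=2)): [F, E, A, C, H, G, B, D]
After 7 (reverse(3, 5)): [F, E, A, G, H, C, B, D]
After 8 (reverse(1, 4)): [F, H, G, A, E, C, B, D]
After 9 (reverse(4, 7)): [F, H, G, A, D, B, C, E]
After 10 (swap(7, 2)): [F, H, E, A, D, B, C, G]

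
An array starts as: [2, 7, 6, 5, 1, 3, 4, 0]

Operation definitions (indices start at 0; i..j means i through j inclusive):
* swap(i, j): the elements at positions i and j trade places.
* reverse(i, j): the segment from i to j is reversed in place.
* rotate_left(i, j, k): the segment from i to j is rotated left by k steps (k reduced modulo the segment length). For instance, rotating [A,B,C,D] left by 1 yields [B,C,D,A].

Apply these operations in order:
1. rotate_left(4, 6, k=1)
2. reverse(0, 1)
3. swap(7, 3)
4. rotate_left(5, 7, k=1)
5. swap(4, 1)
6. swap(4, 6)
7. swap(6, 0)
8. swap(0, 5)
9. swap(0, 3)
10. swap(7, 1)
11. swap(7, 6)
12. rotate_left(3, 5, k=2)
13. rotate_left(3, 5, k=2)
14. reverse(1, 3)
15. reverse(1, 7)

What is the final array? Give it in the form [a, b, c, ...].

After 1 (rotate_left(4, 6, k=1)): [2, 7, 6, 5, 3, 4, 1, 0]
After 2 (reverse(0, 1)): [7, 2, 6, 5, 3, 4, 1, 0]
After 3 (swap(7, 3)): [7, 2, 6, 0, 3, 4, 1, 5]
After 4 (rotate_left(5, 7, k=1)): [7, 2, 6, 0, 3, 1, 5, 4]
After 5 (swap(4, 1)): [7, 3, 6, 0, 2, 1, 5, 4]
After 6 (swap(4, 6)): [7, 3, 6, 0, 5, 1, 2, 4]
After 7 (swap(6, 0)): [2, 3, 6, 0, 5, 1, 7, 4]
After 8 (swap(0, 5)): [1, 3, 6, 0, 5, 2, 7, 4]
After 9 (swap(0, 3)): [0, 3, 6, 1, 5, 2, 7, 4]
After 10 (swap(7, 1)): [0, 4, 6, 1, 5, 2, 7, 3]
After 11 (swap(7, 6)): [0, 4, 6, 1, 5, 2, 3, 7]
After 12 (rotate_left(3, 5, k=2)): [0, 4, 6, 2, 1, 5, 3, 7]
After 13 (rotate_left(3, 5, k=2)): [0, 4, 6, 5, 2, 1, 3, 7]
After 14 (reverse(1, 3)): [0, 5, 6, 4, 2, 1, 3, 7]
After 15 (reverse(1, 7)): [0, 7, 3, 1, 2, 4, 6, 5]

Answer: [0, 7, 3, 1, 2, 4, 6, 5]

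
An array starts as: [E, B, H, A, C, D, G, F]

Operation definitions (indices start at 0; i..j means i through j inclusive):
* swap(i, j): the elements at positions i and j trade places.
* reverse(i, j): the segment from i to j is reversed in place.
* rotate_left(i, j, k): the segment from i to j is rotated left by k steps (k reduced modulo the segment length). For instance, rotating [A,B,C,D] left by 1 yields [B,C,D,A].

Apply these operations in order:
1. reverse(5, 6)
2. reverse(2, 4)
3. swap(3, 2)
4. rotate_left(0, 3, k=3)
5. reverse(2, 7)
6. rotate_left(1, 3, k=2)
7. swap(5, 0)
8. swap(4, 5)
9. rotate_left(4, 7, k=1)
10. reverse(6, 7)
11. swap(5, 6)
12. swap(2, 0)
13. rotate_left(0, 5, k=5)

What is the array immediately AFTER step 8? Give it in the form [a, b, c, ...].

After 1 (reverse(5, 6)): [E, B, H, A, C, G, D, F]
After 2 (reverse(2, 4)): [E, B, C, A, H, G, D, F]
After 3 (swap(3, 2)): [E, B, A, C, H, G, D, F]
After 4 (rotate_left(0, 3, k=3)): [C, E, B, A, H, G, D, F]
After 5 (reverse(2, 7)): [C, E, F, D, G, H, A, B]
After 6 (rotate_left(1, 3, k=2)): [C, D, E, F, G, H, A, B]
After 7 (swap(5, 0)): [H, D, E, F, G, C, A, B]
After 8 (swap(4, 5)): [H, D, E, F, C, G, A, B]

Answer: [H, D, E, F, C, G, A, B]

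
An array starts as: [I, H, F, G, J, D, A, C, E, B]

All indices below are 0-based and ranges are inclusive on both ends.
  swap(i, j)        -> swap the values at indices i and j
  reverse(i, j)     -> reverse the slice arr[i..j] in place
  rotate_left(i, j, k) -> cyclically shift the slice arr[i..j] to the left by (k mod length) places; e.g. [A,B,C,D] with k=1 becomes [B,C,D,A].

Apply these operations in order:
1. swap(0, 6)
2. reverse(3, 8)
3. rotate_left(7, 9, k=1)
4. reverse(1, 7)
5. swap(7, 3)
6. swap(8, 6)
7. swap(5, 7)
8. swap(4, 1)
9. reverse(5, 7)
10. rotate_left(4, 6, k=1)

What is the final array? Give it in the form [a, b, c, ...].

After 1 (swap(0, 6)): [A, H, F, G, J, D, I, C, E, B]
After 2 (reverse(3, 8)): [A, H, F, E, C, I, D, J, G, B]
After 3 (rotate_left(7, 9, k=1)): [A, H, F, E, C, I, D, G, B, J]
After 4 (reverse(1, 7)): [A, G, D, I, C, E, F, H, B, J]
After 5 (swap(7, 3)): [A, G, D, H, C, E, F, I, B, J]
After 6 (swap(8, 6)): [A, G, D, H, C, E, B, I, F, J]
After 7 (swap(5, 7)): [A, G, D, H, C, I, B, E, F, J]
After 8 (swap(4, 1)): [A, C, D, H, G, I, B, E, F, J]
After 9 (reverse(5, 7)): [A, C, D, H, G, E, B, I, F, J]
After 10 (rotate_left(4, 6, k=1)): [A, C, D, H, E, B, G, I, F, J]

Answer: [A, C, D, H, E, B, G, I, F, J]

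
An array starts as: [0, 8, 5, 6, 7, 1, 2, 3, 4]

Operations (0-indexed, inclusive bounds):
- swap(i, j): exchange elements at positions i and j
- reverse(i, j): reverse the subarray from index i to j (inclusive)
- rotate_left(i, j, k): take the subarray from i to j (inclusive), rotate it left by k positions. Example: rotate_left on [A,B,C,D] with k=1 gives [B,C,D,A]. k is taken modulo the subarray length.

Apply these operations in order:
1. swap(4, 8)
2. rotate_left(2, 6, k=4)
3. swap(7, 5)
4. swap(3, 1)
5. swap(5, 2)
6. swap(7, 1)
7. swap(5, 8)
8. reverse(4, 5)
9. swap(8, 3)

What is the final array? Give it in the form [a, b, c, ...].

Answer: [0, 4, 3, 2, 7, 6, 1, 5, 8]

Derivation:
After 1 (swap(4, 8)): [0, 8, 5, 6, 4, 1, 2, 3, 7]
After 2 (rotate_left(2, 6, k=4)): [0, 8, 2, 5, 6, 4, 1, 3, 7]
After 3 (swap(7, 5)): [0, 8, 2, 5, 6, 3, 1, 4, 7]
After 4 (swap(3, 1)): [0, 5, 2, 8, 6, 3, 1, 4, 7]
After 5 (swap(5, 2)): [0, 5, 3, 8, 6, 2, 1, 4, 7]
After 6 (swap(7, 1)): [0, 4, 3, 8, 6, 2, 1, 5, 7]
After 7 (swap(5, 8)): [0, 4, 3, 8, 6, 7, 1, 5, 2]
After 8 (reverse(4, 5)): [0, 4, 3, 8, 7, 6, 1, 5, 2]
After 9 (swap(8, 3)): [0, 4, 3, 2, 7, 6, 1, 5, 8]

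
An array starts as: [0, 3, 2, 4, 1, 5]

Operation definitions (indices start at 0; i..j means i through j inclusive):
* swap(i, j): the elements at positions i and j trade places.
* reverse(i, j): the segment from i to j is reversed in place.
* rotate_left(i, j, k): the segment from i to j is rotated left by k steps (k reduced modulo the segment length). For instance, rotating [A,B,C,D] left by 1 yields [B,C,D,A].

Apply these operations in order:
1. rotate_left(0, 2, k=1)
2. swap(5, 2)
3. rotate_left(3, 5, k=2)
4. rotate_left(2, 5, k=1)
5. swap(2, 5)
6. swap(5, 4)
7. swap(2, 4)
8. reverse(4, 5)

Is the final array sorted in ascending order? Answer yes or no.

Answer: no

Derivation:
After 1 (rotate_left(0, 2, k=1)): [3, 2, 0, 4, 1, 5]
After 2 (swap(5, 2)): [3, 2, 5, 4, 1, 0]
After 3 (rotate_left(3, 5, k=2)): [3, 2, 5, 0, 4, 1]
After 4 (rotate_left(2, 5, k=1)): [3, 2, 0, 4, 1, 5]
After 5 (swap(2, 5)): [3, 2, 5, 4, 1, 0]
After 6 (swap(5, 4)): [3, 2, 5, 4, 0, 1]
After 7 (swap(2, 4)): [3, 2, 0, 4, 5, 1]
After 8 (reverse(4, 5)): [3, 2, 0, 4, 1, 5]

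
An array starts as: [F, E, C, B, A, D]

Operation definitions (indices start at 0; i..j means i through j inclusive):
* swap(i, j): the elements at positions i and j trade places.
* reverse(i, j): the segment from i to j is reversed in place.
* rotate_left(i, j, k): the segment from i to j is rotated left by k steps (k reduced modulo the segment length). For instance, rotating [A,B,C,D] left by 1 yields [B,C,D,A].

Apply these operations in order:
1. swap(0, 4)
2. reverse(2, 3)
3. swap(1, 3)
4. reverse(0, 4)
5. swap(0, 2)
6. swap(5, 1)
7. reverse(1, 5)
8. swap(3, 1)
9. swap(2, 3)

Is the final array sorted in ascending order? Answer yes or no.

Answer: no

Derivation:
After 1 (swap(0, 4)): [A, E, C, B, F, D]
After 2 (reverse(2, 3)): [A, E, B, C, F, D]
After 3 (swap(1, 3)): [A, C, B, E, F, D]
After 4 (reverse(0, 4)): [F, E, B, C, A, D]
After 5 (swap(0, 2)): [B, E, F, C, A, D]
After 6 (swap(5, 1)): [B, D, F, C, A, E]
After 7 (reverse(1, 5)): [B, E, A, C, F, D]
After 8 (swap(3, 1)): [B, C, A, E, F, D]
After 9 (swap(2, 3)): [B, C, E, A, F, D]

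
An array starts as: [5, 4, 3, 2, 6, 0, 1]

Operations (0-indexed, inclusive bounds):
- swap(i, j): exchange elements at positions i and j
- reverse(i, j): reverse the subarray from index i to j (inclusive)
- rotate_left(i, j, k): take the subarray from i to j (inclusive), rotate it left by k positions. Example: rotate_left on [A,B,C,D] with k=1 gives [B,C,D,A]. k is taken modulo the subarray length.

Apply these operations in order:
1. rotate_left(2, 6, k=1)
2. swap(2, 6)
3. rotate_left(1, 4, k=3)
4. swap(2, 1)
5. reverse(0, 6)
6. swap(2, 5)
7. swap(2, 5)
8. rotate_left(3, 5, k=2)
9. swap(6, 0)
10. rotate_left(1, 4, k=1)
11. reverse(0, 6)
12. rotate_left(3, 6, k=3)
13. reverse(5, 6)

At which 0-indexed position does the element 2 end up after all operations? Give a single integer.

Answer: 0

Derivation:
After 1 (rotate_left(2, 6, k=1)): [5, 4, 2, 6, 0, 1, 3]
After 2 (swap(2, 6)): [5, 4, 3, 6, 0, 1, 2]
After 3 (rotate_left(1, 4, k=3)): [5, 0, 4, 3, 6, 1, 2]
After 4 (swap(2, 1)): [5, 4, 0, 3, 6, 1, 2]
After 5 (reverse(0, 6)): [2, 1, 6, 3, 0, 4, 5]
After 6 (swap(2, 5)): [2, 1, 4, 3, 0, 6, 5]
After 7 (swap(2, 5)): [2, 1, 6, 3, 0, 4, 5]
After 8 (rotate_left(3, 5, k=2)): [2, 1, 6, 4, 3, 0, 5]
After 9 (swap(6, 0)): [5, 1, 6, 4, 3, 0, 2]
After 10 (rotate_left(1, 4, k=1)): [5, 6, 4, 3, 1, 0, 2]
After 11 (reverse(0, 6)): [2, 0, 1, 3, 4, 6, 5]
After 12 (rotate_left(3, 6, k=3)): [2, 0, 1, 5, 3, 4, 6]
After 13 (reverse(5, 6)): [2, 0, 1, 5, 3, 6, 4]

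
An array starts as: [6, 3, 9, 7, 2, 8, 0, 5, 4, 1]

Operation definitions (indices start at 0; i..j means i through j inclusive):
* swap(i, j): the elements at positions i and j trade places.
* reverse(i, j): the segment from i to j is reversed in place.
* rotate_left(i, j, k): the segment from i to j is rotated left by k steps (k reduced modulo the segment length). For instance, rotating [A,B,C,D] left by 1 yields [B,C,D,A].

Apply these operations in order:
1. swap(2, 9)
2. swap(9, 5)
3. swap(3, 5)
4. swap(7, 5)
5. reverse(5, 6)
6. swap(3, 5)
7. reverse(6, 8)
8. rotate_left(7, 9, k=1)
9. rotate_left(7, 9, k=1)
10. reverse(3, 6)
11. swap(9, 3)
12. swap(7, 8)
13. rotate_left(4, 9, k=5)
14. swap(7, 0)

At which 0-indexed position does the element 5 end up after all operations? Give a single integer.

After 1 (swap(2, 9)): [6, 3, 1, 7, 2, 8, 0, 5, 4, 9]
After 2 (swap(9, 5)): [6, 3, 1, 7, 2, 9, 0, 5, 4, 8]
After 3 (swap(3, 5)): [6, 3, 1, 9, 2, 7, 0, 5, 4, 8]
After 4 (swap(7, 5)): [6, 3, 1, 9, 2, 5, 0, 7, 4, 8]
After 5 (reverse(5, 6)): [6, 3, 1, 9, 2, 0, 5, 7, 4, 8]
After 6 (swap(3, 5)): [6, 3, 1, 0, 2, 9, 5, 7, 4, 8]
After 7 (reverse(6, 8)): [6, 3, 1, 0, 2, 9, 4, 7, 5, 8]
After 8 (rotate_left(7, 9, k=1)): [6, 3, 1, 0, 2, 9, 4, 5, 8, 7]
After 9 (rotate_left(7, 9, k=1)): [6, 3, 1, 0, 2, 9, 4, 8, 7, 5]
After 10 (reverse(3, 6)): [6, 3, 1, 4, 9, 2, 0, 8, 7, 5]
After 11 (swap(9, 3)): [6, 3, 1, 5, 9, 2, 0, 8, 7, 4]
After 12 (swap(7, 8)): [6, 3, 1, 5, 9, 2, 0, 7, 8, 4]
After 13 (rotate_left(4, 9, k=5)): [6, 3, 1, 5, 4, 9, 2, 0, 7, 8]
After 14 (swap(7, 0)): [0, 3, 1, 5, 4, 9, 2, 6, 7, 8]

Answer: 3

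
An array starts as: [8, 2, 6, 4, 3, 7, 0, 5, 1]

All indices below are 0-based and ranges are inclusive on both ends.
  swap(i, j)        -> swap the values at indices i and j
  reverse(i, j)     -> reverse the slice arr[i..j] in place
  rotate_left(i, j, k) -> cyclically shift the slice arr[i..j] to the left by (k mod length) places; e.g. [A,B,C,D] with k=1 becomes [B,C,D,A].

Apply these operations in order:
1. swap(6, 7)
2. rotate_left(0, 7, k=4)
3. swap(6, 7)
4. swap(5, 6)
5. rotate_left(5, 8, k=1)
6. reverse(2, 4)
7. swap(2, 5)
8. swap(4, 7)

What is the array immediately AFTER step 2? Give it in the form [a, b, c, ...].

After 1 (swap(6, 7)): [8, 2, 6, 4, 3, 7, 5, 0, 1]
After 2 (rotate_left(0, 7, k=4)): [3, 7, 5, 0, 8, 2, 6, 4, 1]

Answer: [3, 7, 5, 0, 8, 2, 6, 4, 1]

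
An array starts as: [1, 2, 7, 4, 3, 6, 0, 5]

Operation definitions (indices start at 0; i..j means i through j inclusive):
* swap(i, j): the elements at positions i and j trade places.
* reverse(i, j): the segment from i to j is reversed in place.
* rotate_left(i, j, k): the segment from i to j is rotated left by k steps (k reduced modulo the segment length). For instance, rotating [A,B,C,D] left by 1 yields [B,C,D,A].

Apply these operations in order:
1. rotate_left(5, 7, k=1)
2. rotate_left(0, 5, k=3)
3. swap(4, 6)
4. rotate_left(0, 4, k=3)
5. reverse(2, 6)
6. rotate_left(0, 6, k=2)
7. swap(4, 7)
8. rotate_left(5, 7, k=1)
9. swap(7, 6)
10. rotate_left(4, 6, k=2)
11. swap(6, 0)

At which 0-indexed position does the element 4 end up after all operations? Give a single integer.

After 1 (rotate_left(5, 7, k=1)): [1, 2, 7, 4, 3, 0, 5, 6]
After 2 (rotate_left(0, 5, k=3)): [4, 3, 0, 1, 2, 7, 5, 6]
After 3 (swap(4, 6)): [4, 3, 0, 1, 5, 7, 2, 6]
After 4 (rotate_left(0, 4, k=3)): [1, 5, 4, 3, 0, 7, 2, 6]
After 5 (reverse(2, 6)): [1, 5, 2, 7, 0, 3, 4, 6]
After 6 (rotate_left(0, 6, k=2)): [2, 7, 0, 3, 4, 1, 5, 6]
After 7 (swap(4, 7)): [2, 7, 0, 3, 6, 1, 5, 4]
After 8 (rotate_left(5, 7, k=1)): [2, 7, 0, 3, 6, 5, 4, 1]
After 9 (swap(7, 6)): [2, 7, 0, 3, 6, 5, 1, 4]
After 10 (rotate_left(4, 6, k=2)): [2, 7, 0, 3, 1, 6, 5, 4]
After 11 (swap(6, 0)): [5, 7, 0, 3, 1, 6, 2, 4]

Answer: 7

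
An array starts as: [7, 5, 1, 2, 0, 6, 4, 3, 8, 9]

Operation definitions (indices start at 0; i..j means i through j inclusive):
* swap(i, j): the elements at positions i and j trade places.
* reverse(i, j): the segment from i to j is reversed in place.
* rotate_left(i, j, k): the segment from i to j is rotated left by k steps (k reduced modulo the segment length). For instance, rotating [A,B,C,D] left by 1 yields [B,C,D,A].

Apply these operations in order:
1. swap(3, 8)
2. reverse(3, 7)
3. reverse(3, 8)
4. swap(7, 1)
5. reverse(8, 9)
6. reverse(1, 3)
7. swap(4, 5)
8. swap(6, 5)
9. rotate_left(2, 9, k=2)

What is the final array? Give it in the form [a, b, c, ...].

After 1 (swap(3, 8)): [7, 5, 1, 8, 0, 6, 4, 3, 2, 9]
After 2 (reverse(3, 7)): [7, 5, 1, 3, 4, 6, 0, 8, 2, 9]
After 3 (reverse(3, 8)): [7, 5, 1, 2, 8, 0, 6, 4, 3, 9]
After 4 (swap(7, 1)): [7, 4, 1, 2, 8, 0, 6, 5, 3, 9]
After 5 (reverse(8, 9)): [7, 4, 1, 2, 8, 0, 6, 5, 9, 3]
After 6 (reverse(1, 3)): [7, 2, 1, 4, 8, 0, 6, 5, 9, 3]
After 7 (swap(4, 5)): [7, 2, 1, 4, 0, 8, 6, 5, 9, 3]
After 8 (swap(6, 5)): [7, 2, 1, 4, 0, 6, 8, 5, 9, 3]
After 9 (rotate_left(2, 9, k=2)): [7, 2, 0, 6, 8, 5, 9, 3, 1, 4]

Answer: [7, 2, 0, 6, 8, 5, 9, 3, 1, 4]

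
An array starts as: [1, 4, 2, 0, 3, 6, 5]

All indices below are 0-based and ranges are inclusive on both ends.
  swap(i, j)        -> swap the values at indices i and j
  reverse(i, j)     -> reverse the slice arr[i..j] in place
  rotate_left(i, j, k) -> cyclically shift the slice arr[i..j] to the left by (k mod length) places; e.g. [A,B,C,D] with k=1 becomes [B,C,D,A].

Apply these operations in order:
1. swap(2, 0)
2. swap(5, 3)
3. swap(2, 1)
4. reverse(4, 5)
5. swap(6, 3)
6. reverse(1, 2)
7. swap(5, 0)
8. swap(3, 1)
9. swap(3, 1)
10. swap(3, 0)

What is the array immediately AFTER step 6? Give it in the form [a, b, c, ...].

After 1 (swap(2, 0)): [2, 4, 1, 0, 3, 6, 5]
After 2 (swap(5, 3)): [2, 4, 1, 6, 3, 0, 5]
After 3 (swap(2, 1)): [2, 1, 4, 6, 3, 0, 5]
After 4 (reverse(4, 5)): [2, 1, 4, 6, 0, 3, 5]
After 5 (swap(6, 3)): [2, 1, 4, 5, 0, 3, 6]
After 6 (reverse(1, 2)): [2, 4, 1, 5, 0, 3, 6]

Answer: [2, 4, 1, 5, 0, 3, 6]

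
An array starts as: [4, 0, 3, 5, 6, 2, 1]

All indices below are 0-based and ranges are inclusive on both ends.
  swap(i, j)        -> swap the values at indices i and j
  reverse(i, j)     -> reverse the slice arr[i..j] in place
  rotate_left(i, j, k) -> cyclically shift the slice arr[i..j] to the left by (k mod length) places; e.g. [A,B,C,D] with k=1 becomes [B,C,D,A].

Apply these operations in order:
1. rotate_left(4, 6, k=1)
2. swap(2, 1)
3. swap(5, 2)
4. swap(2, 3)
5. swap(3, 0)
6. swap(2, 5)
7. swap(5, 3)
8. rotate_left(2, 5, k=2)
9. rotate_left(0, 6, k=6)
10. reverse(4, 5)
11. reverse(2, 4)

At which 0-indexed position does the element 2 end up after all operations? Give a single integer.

After 1 (rotate_left(4, 6, k=1)): [4, 0, 3, 5, 2, 1, 6]
After 2 (swap(2, 1)): [4, 3, 0, 5, 2, 1, 6]
After 3 (swap(5, 2)): [4, 3, 1, 5, 2, 0, 6]
After 4 (swap(2, 3)): [4, 3, 5, 1, 2, 0, 6]
After 5 (swap(3, 0)): [1, 3, 5, 4, 2, 0, 6]
After 6 (swap(2, 5)): [1, 3, 0, 4, 2, 5, 6]
After 7 (swap(5, 3)): [1, 3, 0, 5, 2, 4, 6]
After 8 (rotate_left(2, 5, k=2)): [1, 3, 2, 4, 0, 5, 6]
After 9 (rotate_left(0, 6, k=6)): [6, 1, 3, 2, 4, 0, 5]
After 10 (reverse(4, 5)): [6, 1, 3, 2, 0, 4, 5]
After 11 (reverse(2, 4)): [6, 1, 0, 2, 3, 4, 5]

Answer: 3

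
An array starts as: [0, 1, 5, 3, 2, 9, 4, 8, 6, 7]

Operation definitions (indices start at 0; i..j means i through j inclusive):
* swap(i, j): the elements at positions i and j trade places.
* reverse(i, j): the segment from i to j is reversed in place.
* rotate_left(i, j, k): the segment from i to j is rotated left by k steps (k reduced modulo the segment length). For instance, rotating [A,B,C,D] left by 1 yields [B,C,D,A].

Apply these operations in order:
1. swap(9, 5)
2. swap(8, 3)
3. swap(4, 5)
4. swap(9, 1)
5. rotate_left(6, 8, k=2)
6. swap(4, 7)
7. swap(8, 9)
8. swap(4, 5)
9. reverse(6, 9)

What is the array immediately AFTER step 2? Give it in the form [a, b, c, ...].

After 1 (swap(9, 5)): [0, 1, 5, 3, 2, 7, 4, 8, 6, 9]
After 2 (swap(8, 3)): [0, 1, 5, 6, 2, 7, 4, 8, 3, 9]

Answer: [0, 1, 5, 6, 2, 7, 4, 8, 3, 9]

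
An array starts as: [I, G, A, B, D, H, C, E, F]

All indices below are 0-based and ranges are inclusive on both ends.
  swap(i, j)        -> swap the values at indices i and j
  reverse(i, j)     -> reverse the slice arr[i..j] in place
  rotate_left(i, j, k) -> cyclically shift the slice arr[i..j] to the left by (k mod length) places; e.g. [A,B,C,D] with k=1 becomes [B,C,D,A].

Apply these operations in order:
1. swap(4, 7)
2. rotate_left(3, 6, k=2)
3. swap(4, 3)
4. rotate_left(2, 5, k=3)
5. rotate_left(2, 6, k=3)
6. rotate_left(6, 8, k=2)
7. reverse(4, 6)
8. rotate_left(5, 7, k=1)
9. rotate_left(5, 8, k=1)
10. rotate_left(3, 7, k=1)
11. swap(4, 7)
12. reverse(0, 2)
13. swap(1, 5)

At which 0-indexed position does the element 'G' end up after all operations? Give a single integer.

Answer: 5

Derivation:
After 1 (swap(4, 7)): [I, G, A, B, E, H, C, D, F]
After 2 (rotate_left(3, 6, k=2)): [I, G, A, H, C, B, E, D, F]
After 3 (swap(4, 3)): [I, G, A, C, H, B, E, D, F]
After 4 (rotate_left(2, 5, k=3)): [I, G, B, A, C, H, E, D, F]
After 5 (rotate_left(2, 6, k=3)): [I, G, H, E, B, A, C, D, F]
After 6 (rotate_left(6, 8, k=2)): [I, G, H, E, B, A, F, C, D]
After 7 (reverse(4, 6)): [I, G, H, E, F, A, B, C, D]
After 8 (rotate_left(5, 7, k=1)): [I, G, H, E, F, B, C, A, D]
After 9 (rotate_left(5, 8, k=1)): [I, G, H, E, F, C, A, D, B]
After 10 (rotate_left(3, 7, k=1)): [I, G, H, F, C, A, D, E, B]
After 11 (swap(4, 7)): [I, G, H, F, E, A, D, C, B]
After 12 (reverse(0, 2)): [H, G, I, F, E, A, D, C, B]
After 13 (swap(1, 5)): [H, A, I, F, E, G, D, C, B]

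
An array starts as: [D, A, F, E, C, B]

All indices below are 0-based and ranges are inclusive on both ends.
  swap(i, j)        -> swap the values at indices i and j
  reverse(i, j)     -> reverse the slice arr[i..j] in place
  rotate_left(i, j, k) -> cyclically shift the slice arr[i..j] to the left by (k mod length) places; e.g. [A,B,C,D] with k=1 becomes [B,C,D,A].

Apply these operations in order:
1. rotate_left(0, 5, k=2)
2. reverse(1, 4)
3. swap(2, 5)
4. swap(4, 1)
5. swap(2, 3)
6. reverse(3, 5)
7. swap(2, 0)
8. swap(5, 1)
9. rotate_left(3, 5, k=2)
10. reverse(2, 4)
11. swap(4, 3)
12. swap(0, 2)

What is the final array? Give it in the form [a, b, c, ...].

After 1 (rotate_left(0, 5, k=2)): [F, E, C, B, D, A]
After 2 (reverse(1, 4)): [F, D, B, C, E, A]
After 3 (swap(2, 5)): [F, D, A, C, E, B]
After 4 (swap(4, 1)): [F, E, A, C, D, B]
After 5 (swap(2, 3)): [F, E, C, A, D, B]
After 6 (reverse(3, 5)): [F, E, C, B, D, A]
After 7 (swap(2, 0)): [C, E, F, B, D, A]
After 8 (swap(5, 1)): [C, A, F, B, D, E]
After 9 (rotate_left(3, 5, k=2)): [C, A, F, E, B, D]
After 10 (reverse(2, 4)): [C, A, B, E, F, D]
After 11 (swap(4, 3)): [C, A, B, F, E, D]
After 12 (swap(0, 2)): [B, A, C, F, E, D]

Answer: [B, A, C, F, E, D]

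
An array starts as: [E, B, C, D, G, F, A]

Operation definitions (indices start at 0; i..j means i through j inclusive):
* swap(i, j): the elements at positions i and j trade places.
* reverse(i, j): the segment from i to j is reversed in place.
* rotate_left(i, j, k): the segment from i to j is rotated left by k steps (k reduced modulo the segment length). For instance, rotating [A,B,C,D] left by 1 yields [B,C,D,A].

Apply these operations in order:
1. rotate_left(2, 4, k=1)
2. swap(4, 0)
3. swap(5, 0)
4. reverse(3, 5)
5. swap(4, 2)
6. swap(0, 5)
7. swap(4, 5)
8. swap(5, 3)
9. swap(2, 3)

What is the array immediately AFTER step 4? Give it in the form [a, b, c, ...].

Answer: [F, B, D, C, E, G, A]

Derivation:
After 1 (rotate_left(2, 4, k=1)): [E, B, D, G, C, F, A]
After 2 (swap(4, 0)): [C, B, D, G, E, F, A]
After 3 (swap(5, 0)): [F, B, D, G, E, C, A]
After 4 (reverse(3, 5)): [F, B, D, C, E, G, A]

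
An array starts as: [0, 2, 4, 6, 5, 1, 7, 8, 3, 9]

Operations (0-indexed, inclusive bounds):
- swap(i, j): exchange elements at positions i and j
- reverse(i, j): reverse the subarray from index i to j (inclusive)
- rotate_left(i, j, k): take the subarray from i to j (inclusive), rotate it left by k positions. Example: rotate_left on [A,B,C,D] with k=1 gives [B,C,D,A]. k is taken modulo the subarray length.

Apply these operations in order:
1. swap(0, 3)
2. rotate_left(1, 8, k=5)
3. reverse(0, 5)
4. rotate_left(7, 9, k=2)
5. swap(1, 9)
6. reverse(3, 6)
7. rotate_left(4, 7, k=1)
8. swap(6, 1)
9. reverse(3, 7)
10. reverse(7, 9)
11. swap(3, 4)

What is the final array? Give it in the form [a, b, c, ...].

After 1 (swap(0, 3)): [6, 2, 4, 0, 5, 1, 7, 8, 3, 9]
After 2 (rotate_left(1, 8, k=5)): [6, 7, 8, 3, 2, 4, 0, 5, 1, 9]
After 3 (reverse(0, 5)): [4, 2, 3, 8, 7, 6, 0, 5, 1, 9]
After 4 (rotate_left(7, 9, k=2)): [4, 2, 3, 8, 7, 6, 0, 9, 5, 1]
After 5 (swap(1, 9)): [4, 1, 3, 8, 7, 6, 0, 9, 5, 2]
After 6 (reverse(3, 6)): [4, 1, 3, 0, 6, 7, 8, 9, 5, 2]
After 7 (rotate_left(4, 7, k=1)): [4, 1, 3, 0, 7, 8, 9, 6, 5, 2]
After 8 (swap(6, 1)): [4, 9, 3, 0, 7, 8, 1, 6, 5, 2]
After 9 (reverse(3, 7)): [4, 9, 3, 6, 1, 8, 7, 0, 5, 2]
After 10 (reverse(7, 9)): [4, 9, 3, 6, 1, 8, 7, 2, 5, 0]
After 11 (swap(3, 4)): [4, 9, 3, 1, 6, 8, 7, 2, 5, 0]

Answer: [4, 9, 3, 1, 6, 8, 7, 2, 5, 0]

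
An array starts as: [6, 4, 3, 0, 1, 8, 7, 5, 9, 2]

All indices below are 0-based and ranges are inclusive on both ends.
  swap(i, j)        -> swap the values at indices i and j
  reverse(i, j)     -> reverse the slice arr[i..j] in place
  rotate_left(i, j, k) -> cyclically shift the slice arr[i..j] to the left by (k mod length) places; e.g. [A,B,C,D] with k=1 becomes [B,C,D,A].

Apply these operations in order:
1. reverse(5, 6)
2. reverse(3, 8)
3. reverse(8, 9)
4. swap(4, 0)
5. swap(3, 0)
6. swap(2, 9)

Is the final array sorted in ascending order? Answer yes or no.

Answer: no

Derivation:
After 1 (reverse(5, 6)): [6, 4, 3, 0, 1, 7, 8, 5, 9, 2]
After 2 (reverse(3, 8)): [6, 4, 3, 9, 5, 8, 7, 1, 0, 2]
After 3 (reverse(8, 9)): [6, 4, 3, 9, 5, 8, 7, 1, 2, 0]
After 4 (swap(4, 0)): [5, 4, 3, 9, 6, 8, 7, 1, 2, 0]
After 5 (swap(3, 0)): [9, 4, 3, 5, 6, 8, 7, 1, 2, 0]
After 6 (swap(2, 9)): [9, 4, 0, 5, 6, 8, 7, 1, 2, 3]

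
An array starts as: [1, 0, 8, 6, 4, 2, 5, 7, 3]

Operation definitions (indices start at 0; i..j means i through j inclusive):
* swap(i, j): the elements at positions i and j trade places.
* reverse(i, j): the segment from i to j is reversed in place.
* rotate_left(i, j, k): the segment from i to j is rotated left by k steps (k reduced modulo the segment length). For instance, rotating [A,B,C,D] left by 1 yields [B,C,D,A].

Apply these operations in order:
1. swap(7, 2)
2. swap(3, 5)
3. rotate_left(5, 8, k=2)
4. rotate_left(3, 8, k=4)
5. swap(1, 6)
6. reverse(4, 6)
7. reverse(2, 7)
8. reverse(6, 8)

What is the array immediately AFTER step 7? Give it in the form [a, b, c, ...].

After 1 (swap(7, 2)): [1, 0, 7, 6, 4, 2, 5, 8, 3]
After 2 (swap(3, 5)): [1, 0, 7, 2, 4, 6, 5, 8, 3]
After 3 (rotate_left(5, 8, k=2)): [1, 0, 7, 2, 4, 8, 3, 6, 5]
After 4 (rotate_left(3, 8, k=4)): [1, 0, 7, 6, 5, 2, 4, 8, 3]
After 5 (swap(1, 6)): [1, 4, 7, 6, 5, 2, 0, 8, 3]
After 6 (reverse(4, 6)): [1, 4, 7, 6, 0, 2, 5, 8, 3]
After 7 (reverse(2, 7)): [1, 4, 8, 5, 2, 0, 6, 7, 3]

Answer: [1, 4, 8, 5, 2, 0, 6, 7, 3]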